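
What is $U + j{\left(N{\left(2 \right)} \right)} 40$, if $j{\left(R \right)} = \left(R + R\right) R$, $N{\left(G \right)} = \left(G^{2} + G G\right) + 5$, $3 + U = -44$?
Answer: $13473$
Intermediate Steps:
$U = -47$ ($U = -3 - 44 = -47$)
$N{\left(G \right)} = 5 + 2 G^{2}$ ($N{\left(G \right)} = \left(G^{2} + G^{2}\right) + 5 = 2 G^{2} + 5 = 5 + 2 G^{2}$)
$j{\left(R \right)} = 2 R^{2}$ ($j{\left(R \right)} = 2 R R = 2 R^{2}$)
$U + j{\left(N{\left(2 \right)} \right)} 40 = -47 + 2 \left(5 + 2 \cdot 2^{2}\right)^{2} \cdot 40 = -47 + 2 \left(5 + 2 \cdot 4\right)^{2} \cdot 40 = -47 + 2 \left(5 + 8\right)^{2} \cdot 40 = -47 + 2 \cdot 13^{2} \cdot 40 = -47 + 2 \cdot 169 \cdot 40 = -47 + 338 \cdot 40 = -47 + 13520 = 13473$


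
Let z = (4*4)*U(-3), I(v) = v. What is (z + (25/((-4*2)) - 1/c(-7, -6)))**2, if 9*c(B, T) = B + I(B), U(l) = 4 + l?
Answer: 573049/3136 ≈ 182.73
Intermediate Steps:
c(B, T) = 2*B/9 (c(B, T) = (B + B)/9 = (2*B)/9 = 2*B/9)
z = 16 (z = (4*4)*(4 - 3) = 16*1 = 16)
(z + (25/((-4*2)) - 1/c(-7, -6)))**2 = (16 + (25/((-4*2)) - 1/((2/9)*(-7))))**2 = (16 + (25/(-8) - 1/(-14/9)))**2 = (16 + (25*(-1/8) - 1*(-9/14)))**2 = (16 + (-25/8 + 9/14))**2 = (16 - 139/56)**2 = (757/56)**2 = 573049/3136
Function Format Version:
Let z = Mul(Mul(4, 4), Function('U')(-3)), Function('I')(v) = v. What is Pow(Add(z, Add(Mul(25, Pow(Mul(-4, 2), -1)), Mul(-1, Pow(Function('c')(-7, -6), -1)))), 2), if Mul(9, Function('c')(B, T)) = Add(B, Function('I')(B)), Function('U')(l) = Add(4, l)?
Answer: Rational(573049, 3136) ≈ 182.73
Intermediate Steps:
Function('c')(B, T) = Mul(Rational(2, 9), B) (Function('c')(B, T) = Mul(Rational(1, 9), Add(B, B)) = Mul(Rational(1, 9), Mul(2, B)) = Mul(Rational(2, 9), B))
z = 16 (z = Mul(Mul(4, 4), Add(4, -3)) = Mul(16, 1) = 16)
Pow(Add(z, Add(Mul(25, Pow(Mul(-4, 2), -1)), Mul(-1, Pow(Function('c')(-7, -6), -1)))), 2) = Pow(Add(16, Add(Mul(25, Pow(Mul(-4, 2), -1)), Mul(-1, Pow(Mul(Rational(2, 9), -7), -1)))), 2) = Pow(Add(16, Add(Mul(25, Pow(-8, -1)), Mul(-1, Pow(Rational(-14, 9), -1)))), 2) = Pow(Add(16, Add(Mul(25, Rational(-1, 8)), Mul(-1, Rational(-9, 14)))), 2) = Pow(Add(16, Add(Rational(-25, 8), Rational(9, 14))), 2) = Pow(Add(16, Rational(-139, 56)), 2) = Pow(Rational(757, 56), 2) = Rational(573049, 3136)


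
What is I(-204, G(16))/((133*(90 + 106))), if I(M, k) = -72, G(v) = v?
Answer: -18/6517 ≈ -0.0027620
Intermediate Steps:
I(-204, G(16))/((133*(90 + 106))) = -72*1/(133*(90 + 106)) = -72/(133*196) = -72/26068 = -72*1/26068 = -18/6517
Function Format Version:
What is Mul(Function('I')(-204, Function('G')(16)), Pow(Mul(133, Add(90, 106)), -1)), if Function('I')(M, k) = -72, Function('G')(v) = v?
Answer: Rational(-18, 6517) ≈ -0.0027620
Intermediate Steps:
Mul(Function('I')(-204, Function('G')(16)), Pow(Mul(133, Add(90, 106)), -1)) = Mul(-72, Pow(Mul(133, Add(90, 106)), -1)) = Mul(-72, Pow(Mul(133, 196), -1)) = Mul(-72, Pow(26068, -1)) = Mul(-72, Rational(1, 26068)) = Rational(-18, 6517)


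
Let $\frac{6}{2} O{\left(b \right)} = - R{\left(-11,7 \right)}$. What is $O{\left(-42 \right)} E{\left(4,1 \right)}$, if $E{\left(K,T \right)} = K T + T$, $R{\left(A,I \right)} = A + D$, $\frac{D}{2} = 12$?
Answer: $- \frac{65}{3} \approx -21.667$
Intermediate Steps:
$D = 24$ ($D = 2 \cdot 12 = 24$)
$R{\left(A,I \right)} = 24 + A$ ($R{\left(A,I \right)} = A + 24 = 24 + A$)
$E{\left(K,T \right)} = T + K T$
$O{\left(b \right)} = - \frac{13}{3}$ ($O{\left(b \right)} = \frac{\left(-1\right) \left(24 - 11\right)}{3} = \frac{\left(-1\right) 13}{3} = \frac{1}{3} \left(-13\right) = - \frac{13}{3}$)
$O{\left(-42 \right)} E{\left(4,1 \right)} = - \frac{13 \cdot 1 \left(1 + 4\right)}{3} = - \frac{13 \cdot 1 \cdot 5}{3} = \left(- \frac{13}{3}\right) 5 = - \frac{65}{3}$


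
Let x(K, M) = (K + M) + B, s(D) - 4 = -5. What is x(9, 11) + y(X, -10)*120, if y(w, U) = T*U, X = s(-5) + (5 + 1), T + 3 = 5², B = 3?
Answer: -26377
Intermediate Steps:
s(D) = -1 (s(D) = 4 - 5 = -1)
T = 22 (T = -3 + 5² = -3 + 25 = 22)
x(K, M) = 3 + K + M (x(K, M) = (K + M) + 3 = 3 + K + M)
X = 5 (X = -1 + (5 + 1) = -1 + 6 = 5)
y(w, U) = 22*U
x(9, 11) + y(X, -10)*120 = (3 + 9 + 11) + (22*(-10))*120 = 23 - 220*120 = 23 - 26400 = -26377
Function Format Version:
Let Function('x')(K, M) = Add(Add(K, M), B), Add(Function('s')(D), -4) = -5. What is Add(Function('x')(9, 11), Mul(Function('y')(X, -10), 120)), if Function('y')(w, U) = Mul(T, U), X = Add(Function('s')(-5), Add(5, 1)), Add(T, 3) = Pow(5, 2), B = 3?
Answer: -26377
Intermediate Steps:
Function('s')(D) = -1 (Function('s')(D) = Add(4, -5) = -1)
T = 22 (T = Add(-3, Pow(5, 2)) = Add(-3, 25) = 22)
Function('x')(K, M) = Add(3, K, M) (Function('x')(K, M) = Add(Add(K, M), 3) = Add(3, K, M))
X = 5 (X = Add(-1, Add(5, 1)) = Add(-1, 6) = 5)
Function('y')(w, U) = Mul(22, U)
Add(Function('x')(9, 11), Mul(Function('y')(X, -10), 120)) = Add(Add(3, 9, 11), Mul(Mul(22, -10), 120)) = Add(23, Mul(-220, 120)) = Add(23, -26400) = -26377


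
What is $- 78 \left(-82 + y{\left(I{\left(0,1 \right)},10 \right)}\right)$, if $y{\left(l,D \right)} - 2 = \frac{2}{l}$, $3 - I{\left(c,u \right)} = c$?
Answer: $6188$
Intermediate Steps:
$I{\left(c,u \right)} = 3 - c$
$y{\left(l,D \right)} = 2 + \frac{2}{l}$
$- 78 \left(-82 + y{\left(I{\left(0,1 \right)},10 \right)}\right) = - 78 \left(-82 + \left(2 + \frac{2}{3 - 0}\right)\right) = - 78 \left(-82 + \left(2 + \frac{2}{3 + 0}\right)\right) = - 78 \left(-82 + \left(2 + \frac{2}{3}\right)\right) = - 78 \left(-82 + \frac{8}{3}\right) = \left(-78\right) \left(- \frac{238}{3}\right) = 6188$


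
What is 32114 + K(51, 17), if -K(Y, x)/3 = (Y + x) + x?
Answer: 31859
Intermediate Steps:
K(Y, x) = -6*x - 3*Y (K(Y, x) = -3*((Y + x) + x) = -3*(Y + 2*x) = -6*x - 3*Y)
32114 + K(51, 17) = 32114 + (-6*17 - 3*51) = 32114 + (-102 - 153) = 32114 - 255 = 31859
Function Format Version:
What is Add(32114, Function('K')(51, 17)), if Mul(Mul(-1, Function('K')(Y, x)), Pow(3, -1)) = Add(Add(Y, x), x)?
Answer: 31859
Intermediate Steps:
Function('K')(Y, x) = Add(Mul(-6, x), Mul(-3, Y)) (Function('K')(Y, x) = Mul(-3, Add(Add(Y, x), x)) = Mul(-3, Add(Y, Mul(2, x))) = Add(Mul(-6, x), Mul(-3, Y)))
Add(32114, Function('K')(51, 17)) = Add(32114, Add(Mul(-6, 17), Mul(-3, 51))) = Add(32114, Add(-102, -153)) = Add(32114, -255) = 31859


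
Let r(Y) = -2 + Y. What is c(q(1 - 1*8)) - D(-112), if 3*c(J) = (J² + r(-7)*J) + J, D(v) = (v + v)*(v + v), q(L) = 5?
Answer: -50181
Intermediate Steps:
D(v) = 4*v² (D(v) = (2*v)*(2*v) = 4*v²)
c(J) = -8*J/3 + J²/3 (c(J) = ((J² + (-2 - 7)*J) + J)/3 = ((J² - 9*J) + J)/3 = (J² - 8*J)/3 = -8*J/3 + J²/3)
c(q(1 - 1*8)) - D(-112) = (⅓)*5*(-8 + 5) - 4*(-112)² = (⅓)*5*(-3) - 4*12544 = -5 - 1*50176 = -5 - 50176 = -50181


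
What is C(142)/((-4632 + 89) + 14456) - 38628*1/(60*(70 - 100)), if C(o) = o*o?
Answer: 11644849/495650 ≈ 23.494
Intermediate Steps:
C(o) = o²
C(142)/((-4632 + 89) + 14456) - 38628*1/(60*(70 - 100)) = 142²/((-4632 + 89) + 14456) - 38628*1/(60*(70 - 100)) = 20164/(-4543 + 14456) - 38628/((-30*60)) = 20164/9913 - 38628/(-1800) = 20164*(1/9913) - 38628*(-1/1800) = 20164/9913 + 1073/50 = 11644849/495650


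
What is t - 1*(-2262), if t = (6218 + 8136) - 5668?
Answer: 10948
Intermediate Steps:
t = 8686 (t = 14354 - 5668 = 8686)
t - 1*(-2262) = 8686 - 1*(-2262) = 8686 + 2262 = 10948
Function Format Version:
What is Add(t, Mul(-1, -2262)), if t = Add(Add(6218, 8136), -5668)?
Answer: 10948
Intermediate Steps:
t = 8686 (t = Add(14354, -5668) = 8686)
Add(t, Mul(-1, -2262)) = Add(8686, Mul(-1, -2262)) = Add(8686, 2262) = 10948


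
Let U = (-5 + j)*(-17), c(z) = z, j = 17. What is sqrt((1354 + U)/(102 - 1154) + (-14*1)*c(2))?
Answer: I*sqrt(8049378)/526 ≈ 5.3938*I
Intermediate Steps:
U = -204 (U = (-5 + 17)*(-17) = 12*(-17) = -204)
sqrt((1354 + U)/(102 - 1154) + (-14*1)*c(2)) = sqrt((1354 - 204)/(102 - 1154) - 14*1*2) = sqrt(1150/(-1052) - 14*2) = sqrt(1150*(-1/1052) - 28) = sqrt(-575/526 - 28) = sqrt(-15303/526) = I*sqrt(8049378)/526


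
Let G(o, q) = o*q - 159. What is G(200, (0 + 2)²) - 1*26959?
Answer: -26318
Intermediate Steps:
G(o, q) = -159 + o*q
G(200, (0 + 2)²) - 1*26959 = (-159 + 200*(0 + 2)²) - 1*26959 = (-159 + 200*2²) - 26959 = (-159 + 200*4) - 26959 = (-159 + 800) - 26959 = 641 - 26959 = -26318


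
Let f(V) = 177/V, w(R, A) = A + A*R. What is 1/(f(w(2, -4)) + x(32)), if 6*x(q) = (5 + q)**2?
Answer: 12/2561 ≈ 0.0046857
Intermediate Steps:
x(q) = (5 + q)**2/6
1/(f(w(2, -4)) + x(32)) = 1/(177/((-4*(1 + 2))) + (5 + 32)**2/6) = 1/(177/((-4*3)) + (1/6)*37**2) = 1/(177/(-12) + (1/6)*1369) = 1/(177*(-1/12) + 1369/6) = 1/(-59/4 + 1369/6) = 1/(2561/12) = 12/2561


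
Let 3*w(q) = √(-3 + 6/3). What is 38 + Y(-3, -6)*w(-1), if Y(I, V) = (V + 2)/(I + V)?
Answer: 38 + 4*I/27 ≈ 38.0 + 0.14815*I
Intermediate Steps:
w(q) = I/3 (w(q) = √(-3 + 6/3)/3 = √(-3 + 6*(⅓))/3 = √(-3 + 2)/3 = √(-1)/3 = I/3)
Y(I, V) = (2 + V)/(I + V)
38 + Y(-3, -6)*w(-1) = 38 + ((2 - 6)/(-3 - 6))*(I/3) = 38 + (-4/(-9))*(I/3) = 38 + (-⅑*(-4))*(I/3) = 38 + 4*(I/3)/9 = 38 + 4*I/27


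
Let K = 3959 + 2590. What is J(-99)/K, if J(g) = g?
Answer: -33/2183 ≈ -0.015117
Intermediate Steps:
K = 6549
J(-99)/K = -99/6549 = -99*1/6549 = -33/2183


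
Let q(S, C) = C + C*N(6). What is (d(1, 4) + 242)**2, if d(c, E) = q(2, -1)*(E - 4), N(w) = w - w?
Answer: 58564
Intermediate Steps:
N(w) = 0
q(S, C) = C (q(S, C) = C + C*0 = C + 0 = C)
d(c, E) = 4 - E (d(c, E) = -(E - 4) = -(-4 + E) = 4 - E)
(d(1, 4) + 242)**2 = ((4 - 1*4) + 242)**2 = ((4 - 4) + 242)**2 = (0 + 242)**2 = 242**2 = 58564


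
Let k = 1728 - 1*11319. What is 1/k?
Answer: -1/9591 ≈ -0.00010426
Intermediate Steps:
k = -9591 (k = 1728 - 11319 = -9591)
1/k = 1/(-9591) = -1/9591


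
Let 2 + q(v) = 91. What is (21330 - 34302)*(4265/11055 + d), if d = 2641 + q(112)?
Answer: -26103482092/737 ≈ -3.5419e+7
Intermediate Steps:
q(v) = 89 (q(v) = -2 + 91 = 89)
d = 2730 (d = 2641 + 89 = 2730)
(21330 - 34302)*(4265/11055 + d) = (21330 - 34302)*(4265/11055 + 2730) = -12972*(4265*(1/11055) + 2730) = -12972*(853/2211 + 2730) = -12972*6036883/2211 = -26103482092/737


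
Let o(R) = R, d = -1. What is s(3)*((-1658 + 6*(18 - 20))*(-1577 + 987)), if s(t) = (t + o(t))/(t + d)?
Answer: 2955900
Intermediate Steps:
s(t) = 2*t/(-1 + t) (s(t) = (t + t)/(t - 1) = (2*t)/(-1 + t) = 2*t/(-1 + t))
s(3)*((-1658 + 6*(18 - 20))*(-1577 + 987)) = (2*3/(-1 + 3))*((-1658 + 6*(18 - 20))*(-1577 + 987)) = (2*3/2)*((-1658 + 6*(-2))*(-590)) = (2*3*(½))*((-1658 - 12)*(-590)) = 3*(-1670*(-590)) = 3*985300 = 2955900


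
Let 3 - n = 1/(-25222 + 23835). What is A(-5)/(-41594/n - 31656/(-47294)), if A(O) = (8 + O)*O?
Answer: 147628221/136415031593 ≈ 0.0010822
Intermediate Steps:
n = 4162/1387 (n = 3 - 1/(-25222 + 23835) = 3 - 1/(-1387) = 3 - 1*(-1/1387) = 3 + 1/1387 = 4162/1387 ≈ 3.0007)
A(O) = O*(8 + O)
A(-5)/(-41594/n - 31656/(-47294)) = (-5*(8 - 5))/(-41594/4162/1387 - 31656/(-47294)) = (-5*3)/(-41594*1387/4162 - 31656*(-1/47294)) = -15/(-28845439/2081 + 15828/23647) = -15/(-682075157965/49209407) = -15*(-49209407/682075157965) = 147628221/136415031593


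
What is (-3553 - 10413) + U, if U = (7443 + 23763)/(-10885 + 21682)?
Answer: -50253232/3599 ≈ -13963.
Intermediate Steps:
U = 10402/3599 (U = 31206/10797 = 31206*(1/10797) = 10402/3599 ≈ 2.8902)
(-3553 - 10413) + U = (-3553 - 10413) + 10402/3599 = -13966 + 10402/3599 = -50253232/3599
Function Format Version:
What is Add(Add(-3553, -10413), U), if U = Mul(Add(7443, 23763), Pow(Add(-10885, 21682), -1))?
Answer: Rational(-50253232, 3599) ≈ -13963.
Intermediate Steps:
U = Rational(10402, 3599) (U = Mul(31206, Pow(10797, -1)) = Mul(31206, Rational(1, 10797)) = Rational(10402, 3599) ≈ 2.8902)
Add(Add(-3553, -10413), U) = Add(Add(-3553, -10413), Rational(10402, 3599)) = Add(-13966, Rational(10402, 3599)) = Rational(-50253232, 3599)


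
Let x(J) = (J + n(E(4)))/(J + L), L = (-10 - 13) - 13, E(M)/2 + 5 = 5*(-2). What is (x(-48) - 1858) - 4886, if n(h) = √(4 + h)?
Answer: -47204/7 - I*√26/84 ≈ -6743.4 - 0.060703*I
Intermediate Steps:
E(M) = -30 (E(M) = -10 + 2*(5*(-2)) = -10 + 2*(-10) = -10 - 20 = -30)
L = -36 (L = -23 - 13 = -36)
x(J) = (J + I*√26)/(-36 + J) (x(J) = (J + √(4 - 30))/(J - 36) = (J + √(-26))/(-36 + J) = (J + I*√26)/(-36 + J))
(x(-48) - 1858) - 4886 = ((-48 + I*√26)/(-36 - 48) - 1858) - 4886 = ((-48 + I*√26)/(-84) - 1858) - 4886 = (-(-48 + I*√26)/84 - 1858) - 4886 = ((4/7 - I*√26/84) - 1858) - 4886 = (-13002/7 - I*√26/84) - 4886 = -47204/7 - I*√26/84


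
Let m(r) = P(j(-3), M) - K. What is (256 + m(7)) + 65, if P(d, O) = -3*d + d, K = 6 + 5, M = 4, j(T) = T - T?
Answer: 310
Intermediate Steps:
j(T) = 0
K = 11
P(d, O) = -2*d
m(r) = -11 (m(r) = -2*0 - 1*11 = 0 - 11 = -11)
(256 + m(7)) + 65 = (256 - 11) + 65 = 245 + 65 = 310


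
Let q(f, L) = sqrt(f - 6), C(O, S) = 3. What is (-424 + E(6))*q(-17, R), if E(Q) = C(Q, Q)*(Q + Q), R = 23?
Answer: -388*I*sqrt(23) ≈ -1860.8*I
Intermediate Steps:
q(f, L) = sqrt(-6 + f)
E(Q) = 6*Q (E(Q) = 3*(Q + Q) = 3*(2*Q) = 6*Q)
(-424 + E(6))*q(-17, R) = (-424 + 6*6)*sqrt(-6 - 17) = (-424 + 36)*sqrt(-23) = -388*I*sqrt(23)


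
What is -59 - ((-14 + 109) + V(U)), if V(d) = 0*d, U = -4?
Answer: -154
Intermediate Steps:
V(d) = 0
-59 - ((-14 + 109) + V(U)) = -59 - ((-14 + 109) + 0) = -59 - (95 + 0) = -59 - 1*95 = -59 - 95 = -154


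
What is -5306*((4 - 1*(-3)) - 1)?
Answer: -31836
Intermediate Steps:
-5306*((4 - 1*(-3)) - 1) = -5306*((4 + 3) - 1) = -5306*(7 - 1) = -5306*6 = -2653*12 = -31836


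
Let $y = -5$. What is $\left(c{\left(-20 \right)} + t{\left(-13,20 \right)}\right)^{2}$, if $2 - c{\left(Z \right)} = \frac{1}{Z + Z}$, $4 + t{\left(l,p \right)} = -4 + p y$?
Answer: $\frac{17969121}{1600} \approx 11231.0$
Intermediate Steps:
$t{\left(l,p \right)} = -8 - 5 p$ ($t{\left(l,p \right)} = -4 + \left(-4 + p \left(-5\right)\right) = -4 - \left(4 + 5 p\right) = -8 - 5 p$)
$c{\left(Z \right)} = 2 - \frac{1}{2 Z}$ ($c{\left(Z \right)} = 2 - \frac{1}{Z + Z} = 2 - \frac{1}{2 Z}$)
$\left(c{\left(-20 \right)} + t{\left(-13,20 \right)}\right)^{2} = \left(\left(2 - \frac{1}{2 \left(-20\right)}\right) - 108\right)^{2} = \left(\left(2 - - \frac{1}{40}\right) - 108\right)^{2} = \left(\left(2 + \frac{1}{40}\right) - 108\right)^{2} = \left(\frac{81}{40} - 108\right)^{2} = \left(- \frac{4239}{40}\right)^{2} = \frac{17969121}{1600}$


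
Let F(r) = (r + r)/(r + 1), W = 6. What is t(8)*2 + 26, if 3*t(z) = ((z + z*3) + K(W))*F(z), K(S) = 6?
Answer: 1918/27 ≈ 71.037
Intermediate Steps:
F(r) = 2*r/(1 + r) (F(r) = (2*r)/(1 + r) = 2*r/(1 + r))
t(z) = 2*z*(6 + 4*z)/(3*(1 + z)) (t(z) = (((z + z*3) + 6)*(2*z/(1 + z)))/3 = (((z + 3*z) + 6)*(2*z/(1 + z)))/3 = ((4*z + 6)*(2*z/(1 + z)))/3 = ((6 + 4*z)*(2*z/(1 + z)))/3 = (2*z*(6 + 4*z)/(1 + z))/3 = 2*z*(6 + 4*z)/(3*(1 + z)))
t(8)*2 + 26 = ((4/3)*8*(3 + 2*8)/(1 + 8))*2 + 26 = ((4/3)*8*(3 + 16)/9)*2 + 26 = ((4/3)*8*(⅑)*19)*2 + 26 = (608/27)*2 + 26 = 1216/27 + 26 = 1918/27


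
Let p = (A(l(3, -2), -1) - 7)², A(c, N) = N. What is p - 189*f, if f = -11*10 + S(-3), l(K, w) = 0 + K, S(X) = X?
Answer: 21421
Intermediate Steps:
l(K, w) = K
f = -113 (f = -11*10 - 3 = -110 - 3 = -113)
p = 64 (p = (-1 - 7)² = (-8)² = 64)
p - 189*f = 64 - 189*(-113) = 64 + 21357 = 21421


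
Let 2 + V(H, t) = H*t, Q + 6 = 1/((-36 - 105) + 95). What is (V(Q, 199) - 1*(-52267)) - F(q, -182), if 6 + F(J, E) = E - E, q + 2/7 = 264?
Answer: 2349343/46 ≈ 51073.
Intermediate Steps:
q = 1846/7 (q = -2/7 + 264 = 1846/7 ≈ 263.71)
F(J, E) = -6 (F(J, E) = -6 + (E - E) = -6 + 0 = -6)
Q = -277/46 (Q = -6 + 1/((-36 - 105) + 95) = -6 + 1/(-141 + 95) = -6 + 1/(-46) = -6 - 1/46 = -277/46 ≈ -6.0217)
V(H, t) = -2 + H*t
(V(Q, 199) - 1*(-52267)) - F(q, -182) = ((-2 - 277/46*199) - 1*(-52267)) - 1*(-6) = ((-2 - 55123/46) + 52267) + 6 = (-55215/46 + 52267) + 6 = 2349067/46 + 6 = 2349343/46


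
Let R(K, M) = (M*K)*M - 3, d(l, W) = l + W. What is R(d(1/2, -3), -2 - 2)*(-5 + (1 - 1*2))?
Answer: 258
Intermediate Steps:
d(l, W) = W + l
R(K, M) = -3 + K*M**2 (R(K, M) = (K*M)*M - 3 = K*M**2 - 3 = -3 + K*M**2)
R(d(1/2, -3), -2 - 2)*(-5 + (1 - 1*2)) = (-3 + (-3 + 1/2)*(-2 - 2)**2)*(-5 + (1 - 1*2)) = (-3 + (-3 + 1/2)*(-4)**2)*(-5 + (1 - 2)) = (-3 - 5/2*16)*(-5 - 1) = (-3 - 40)*(-6) = -43*(-6) = 258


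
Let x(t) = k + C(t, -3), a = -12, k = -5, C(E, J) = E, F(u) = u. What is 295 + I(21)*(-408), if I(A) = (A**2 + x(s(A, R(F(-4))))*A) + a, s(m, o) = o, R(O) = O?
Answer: -97625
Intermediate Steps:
x(t) = -5 + t
I(A) = -12 + A**2 - 9*A (I(A) = (A**2 + (-5 - 4)*A) - 12 = (A**2 - 9*A) - 12 = -12 + A**2 - 9*A)
295 + I(21)*(-408) = 295 + (-12 + 21**2 - 9*21)*(-408) = 295 + (-12 + 441 - 189)*(-408) = 295 + 240*(-408) = 295 - 97920 = -97625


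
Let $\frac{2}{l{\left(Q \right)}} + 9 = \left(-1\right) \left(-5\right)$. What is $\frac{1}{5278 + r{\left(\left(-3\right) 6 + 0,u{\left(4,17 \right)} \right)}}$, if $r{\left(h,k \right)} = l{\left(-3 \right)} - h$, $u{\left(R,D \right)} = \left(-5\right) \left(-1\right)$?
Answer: $\frac{2}{10591} \approx 0.00018884$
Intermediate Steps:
$u{\left(R,D \right)} = 5$
$l{\left(Q \right)} = - \frac{1}{2}$ ($l{\left(Q \right)} = \frac{2}{-9 - -5} = \frac{2}{-9 + 5} = \frac{2}{-4} = 2 \left(- \frac{1}{4}\right) = - \frac{1}{2}$)
$r{\left(h,k \right)} = - \frac{1}{2} - h$
$\frac{1}{5278 + r{\left(\left(-3\right) 6 + 0,u{\left(4,17 \right)} \right)}} = \frac{1}{5278 - \left(\frac{1}{2} - 18\right)} = \frac{1}{5278 - - \frac{35}{2}} = \frac{1}{5278 + \left(- \frac{1}{2} + 18\right)} = \frac{1}{5278 + \frac{35}{2}} = \frac{1}{\frac{10591}{2}} = \frac{2}{10591}$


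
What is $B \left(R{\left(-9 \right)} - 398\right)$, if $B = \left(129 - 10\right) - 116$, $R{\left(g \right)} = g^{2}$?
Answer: $-951$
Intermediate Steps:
$B = 3$ ($B = 119 - 116 = 3$)
$B \left(R{\left(-9 \right)} - 398\right) = 3 \left(\left(-9\right)^{2} - 398\right) = 3 \left(81 - 398\right) = 3 \left(-317\right) = -951$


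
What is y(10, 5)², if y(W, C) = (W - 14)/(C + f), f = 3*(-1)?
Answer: 4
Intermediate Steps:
f = -3
y(W, C) = (-14 + W)/(-3 + C) (y(W, C) = (W - 14)/(C - 3) = (-14 + W)/(-3 + C))
y(10, 5)² = ((-14 + 10)/(-3 + 5))² = (-4/2)² = ((½)*(-4))² = (-2)² = 4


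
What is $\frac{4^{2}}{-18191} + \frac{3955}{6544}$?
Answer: $\frac{71840701}{119041904} \approx 0.60349$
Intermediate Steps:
$\frac{4^{2}}{-18191} + \frac{3955}{6544} = 16 \left(- \frac{1}{18191}\right) + 3955 \cdot \frac{1}{6544} = - \frac{16}{18191} + \frac{3955}{6544} = \frac{71840701}{119041904}$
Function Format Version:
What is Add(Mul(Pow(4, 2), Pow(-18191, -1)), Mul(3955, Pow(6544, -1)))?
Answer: Rational(71840701, 119041904) ≈ 0.60349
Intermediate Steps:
Add(Mul(Pow(4, 2), Pow(-18191, -1)), Mul(3955, Pow(6544, -1))) = Add(Mul(16, Rational(-1, 18191)), Mul(3955, Rational(1, 6544))) = Add(Rational(-16, 18191), Rational(3955, 6544)) = Rational(71840701, 119041904)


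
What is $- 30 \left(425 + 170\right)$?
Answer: $-17850$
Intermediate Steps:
$- 30 \left(425 + 170\right) = \left(-30\right) 595 = -17850$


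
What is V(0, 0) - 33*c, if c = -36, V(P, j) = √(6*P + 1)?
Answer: 1189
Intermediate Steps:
V(P, j) = √(1 + 6*P)
V(0, 0) - 33*c = √(1 + 6*0) - 33*(-36) = √(1 + 0) + 1188 = √1 + 1188 = 1 + 1188 = 1189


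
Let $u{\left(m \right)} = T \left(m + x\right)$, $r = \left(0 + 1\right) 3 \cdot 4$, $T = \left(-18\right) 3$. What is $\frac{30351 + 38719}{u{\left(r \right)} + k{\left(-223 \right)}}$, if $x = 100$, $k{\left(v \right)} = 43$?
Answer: $- \frac{13814}{1201} \approx -11.502$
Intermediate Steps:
$T = -54$
$r = 12$ ($r = 1 \cdot 3 \cdot 4 = 3 \cdot 4 = 12$)
$u{\left(m \right)} = -5400 - 54 m$ ($u{\left(m \right)} = - 54 \left(m + 100\right) = - 54 \left(100 + m\right) = -5400 - 54 m$)
$\frac{30351 + 38719}{u{\left(r \right)} + k{\left(-223 \right)}} = \frac{30351 + 38719}{\left(-5400 - 648\right) + 43} = \frac{69070}{\left(-5400 - 648\right) + 43} = \frac{69070}{-6048 + 43} = \frac{69070}{-6005} = 69070 \left(- \frac{1}{6005}\right) = - \frac{13814}{1201}$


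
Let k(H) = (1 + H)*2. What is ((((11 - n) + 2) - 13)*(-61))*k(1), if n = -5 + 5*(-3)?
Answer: -4880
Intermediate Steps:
k(H) = 2 + 2*H
n = -20 (n = -5 - 15 = -20)
((((11 - n) + 2) - 13)*(-61))*k(1) = ((((11 - 1*(-20)) + 2) - 13)*(-61))*(2 + 2*1) = ((((11 + 20) + 2) - 13)*(-61))*(2 + 2) = (((31 + 2) - 13)*(-61))*4 = ((33 - 13)*(-61))*4 = (20*(-61))*4 = -1220*4 = -4880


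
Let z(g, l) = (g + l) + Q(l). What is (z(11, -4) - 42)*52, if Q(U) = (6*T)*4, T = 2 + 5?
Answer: 6916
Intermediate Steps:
T = 7
Q(U) = 168 (Q(U) = (6*7)*4 = 42*4 = 168)
z(g, l) = 168 + g + l (z(g, l) = (g + l) + 168 = 168 + g + l)
(z(11, -4) - 42)*52 = ((168 + 11 - 4) - 42)*52 = (175 - 42)*52 = 133*52 = 6916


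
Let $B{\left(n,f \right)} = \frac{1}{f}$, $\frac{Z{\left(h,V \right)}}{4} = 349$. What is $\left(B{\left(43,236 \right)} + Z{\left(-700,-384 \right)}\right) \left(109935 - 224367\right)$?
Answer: $- \frac{9425105856}{59} \approx -1.5975 \cdot 10^{8}$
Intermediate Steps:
$Z{\left(h,V \right)} = 1396$ ($Z{\left(h,V \right)} = 4 \cdot 349 = 1396$)
$\left(B{\left(43,236 \right)} + Z{\left(-700,-384 \right)}\right) \left(109935 - 224367\right) = \left(\frac{1}{236} + 1396\right) \left(109935 - 224367\right) = \left(\frac{1}{236} + 1396\right) \left(-114432\right) = \frac{329457}{236} \left(-114432\right) = - \frac{9425105856}{59}$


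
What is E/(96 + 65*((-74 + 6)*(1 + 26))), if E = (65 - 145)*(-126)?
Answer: -840/9937 ≈ -0.084532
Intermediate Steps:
E = 10080 (E = -80*(-126) = 10080)
E/(96 + 65*((-74 + 6)*(1 + 26))) = 10080/(96 + 65*((-74 + 6)*(1 + 26))) = 10080/(96 + 65*(-68*27)) = 10080/(96 + 65*(-1836)) = 10080/(96 - 119340) = 10080/(-119244) = 10080*(-1/119244) = -840/9937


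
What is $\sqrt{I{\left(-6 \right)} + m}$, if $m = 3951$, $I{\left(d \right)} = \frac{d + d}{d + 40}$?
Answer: $\frac{\sqrt{1141737}}{17} \approx 62.854$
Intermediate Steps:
$I{\left(d \right)} = \frac{2 d}{40 + d}$
$\sqrt{I{\left(-6 \right)} + m} = \sqrt{2 \left(-6\right) \frac{1}{40 - 6} + 3951} = \sqrt{2 \left(-6\right) \frac{1}{34} + 3951} = \sqrt{- \frac{6}{17} + 3951} = \sqrt{\frac{67161}{17}} = \frac{\sqrt{1141737}}{17}$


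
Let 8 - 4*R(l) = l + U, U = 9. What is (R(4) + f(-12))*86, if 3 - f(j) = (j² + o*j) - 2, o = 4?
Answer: -15867/2 ≈ -7933.5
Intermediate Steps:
f(j) = 5 - j² - 4*j (f(j) = 3 - ((j² + 4*j) - 2) = 3 - (-2 + j² + 4*j) = 3 + (2 - j² - 4*j) = 5 - j² - 4*j)
R(l) = -¼ - l/4 (R(l) = 2 - (l + 9)/4 = 2 - (9 + l)/4 = 2 + (-9/4 - l/4) = -¼ - l/4)
(R(4) + f(-12))*86 = ((-¼ - ¼*4) + (5 - 1*(-12)² - 4*(-12)))*86 = ((-¼ - 1) + (5 - 1*144 + 48))*86 = (-5/4 + (5 - 144 + 48))*86 = (-5/4 - 91)*86 = -369/4*86 = -15867/2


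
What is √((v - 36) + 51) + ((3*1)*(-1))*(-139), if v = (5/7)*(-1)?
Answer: 417 + 10*√7/7 ≈ 420.78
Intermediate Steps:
v = -5/7 (v = (5*(⅐))*(-1) = (5/7)*(-1) = -5/7 ≈ -0.71429)
√((v - 36) + 51) + ((3*1)*(-1))*(-139) = √((-5/7 - 36) + 51) + ((3*1)*(-1))*(-139) = √(-257/7 + 51) + (3*(-1))*(-139) = √(100/7) - 3*(-139) = 10*√7/7 + 417 = 417 + 10*√7/7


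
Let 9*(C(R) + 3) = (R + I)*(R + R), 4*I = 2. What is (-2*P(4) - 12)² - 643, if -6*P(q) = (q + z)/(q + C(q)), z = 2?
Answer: -12711/25 ≈ -508.44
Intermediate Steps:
I = ½ (I = (¼)*2 = ½ ≈ 0.50000)
C(R) = -3 + 2*R*(½ + R)/9 (C(R) = -3 + ((R + ½)*(R + R))/9 = -3 + ((½ + R)*(2*R))/9 = -3 + (2*R*(½ + R))/9 = -3 + 2*R*(½ + R)/9)
P(q) = -(2 + q)/(6*(-3 + 2*q²/9 + 10*q/9)) (P(q) = -(q + 2)/(6*(q + (-3 + q/9 + 2*q²/9))) = -(2 + q)/(6*(-3 + 2*q²/9 + 10*q/9)))
(-2*P(4) - 12)² - 643 = (-3*(-2 - 1*4)/(-27 + 2*4² + 10*4) - 12)² - 643 = (-3*(-2 - 4)/(-27 + 2*16 + 40) - 12)² - 643 = (-3*(-6)/(-27 + 32 + 40) - 12)² - 643 = (-3*(-6)/45 - 12)² - 643 = (-2*(-⅕) - 12)² - 643 = (⅖ - 12)² - 643 = (-58/5)² - 643 = 3364/25 - 643 = -12711/25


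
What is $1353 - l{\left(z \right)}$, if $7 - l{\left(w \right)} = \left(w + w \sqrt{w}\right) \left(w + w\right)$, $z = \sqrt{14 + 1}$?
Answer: $1376 + 30 \sqrt[4]{15} \approx 1435.0$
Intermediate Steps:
$z = \sqrt{15} \approx 3.873$
$l{\left(w \right)} = 7 - 2 w \left(w + w^{\frac{3}{2}}\right)$ ($l{\left(w \right)} = 7 - \left(w + w \sqrt{w}\right) \left(w + w\right) = 7 - \left(w + w^{\frac{3}{2}}\right) 2 w = 7 - 2 w \left(w + w^{\frac{3}{2}}\right)$)
$1353 - l{\left(z \right)} = 1353 - \left(7 - 2 \left(\sqrt{15}\right)^{2} - 2 \left(\sqrt{15}\right)^{\frac{5}{2}}\right) = 1353 - \left(7 - 30 - 2 \cdot 15 \sqrt[4]{15}\right) = 1353 - \left(7 - 30 - 30 \sqrt[4]{15}\right) = 1353 - \left(-23 - 30 \sqrt[4]{15}\right) = 1353 + \left(23 + 30 \sqrt[4]{15}\right) = 1376 + 30 \sqrt[4]{15}$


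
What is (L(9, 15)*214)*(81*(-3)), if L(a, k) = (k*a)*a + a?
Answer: -63650448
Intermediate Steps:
L(a, k) = a + k*a² (L(a, k) = (a*k)*a + a = k*a² + a = a + k*a²)
(L(9, 15)*214)*(81*(-3)) = ((9*(1 + 9*15))*214)*(81*(-3)) = ((9*(1 + 135))*214)*(-243) = ((9*136)*214)*(-243) = (1224*214)*(-243) = 261936*(-243) = -63650448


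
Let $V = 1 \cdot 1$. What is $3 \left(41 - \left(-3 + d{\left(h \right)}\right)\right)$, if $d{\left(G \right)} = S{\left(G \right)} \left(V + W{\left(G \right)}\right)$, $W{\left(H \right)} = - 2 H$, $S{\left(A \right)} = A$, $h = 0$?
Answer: $132$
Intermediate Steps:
$V = 1$
$d{\left(G \right)} = G \left(1 - 2 G\right)$
$3 \left(41 - \left(-3 + d{\left(h \right)}\right)\right) = 3 \left(41 + \left(3 - 0 \left(1 - 0\right)\right)\right) = 3 \left(41 + \left(3 - 0 \left(1 + 0\right)\right)\right) = 3 \left(41 + \left(3 - 0 \cdot 1\right)\right) = 3 \left(41 + \left(3 - 0\right)\right) = 3 \left(41 + \left(3 + 0\right)\right) = 3 \left(41 + 3\right) = 3 \cdot 44 = 132$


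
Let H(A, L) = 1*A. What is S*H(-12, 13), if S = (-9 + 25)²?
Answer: -3072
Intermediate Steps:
S = 256 (S = 16² = 256)
H(A, L) = A
S*H(-12, 13) = 256*(-12) = -3072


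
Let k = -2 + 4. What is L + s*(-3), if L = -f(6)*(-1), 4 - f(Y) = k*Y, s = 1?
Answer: -11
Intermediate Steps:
k = 2
f(Y) = 4 - 2*Y
L = -8 (L = -(4 - 2*6)*(-1) = -(4 - 12)*(-1) = -1*(-8)*(-1) = 8*(-1) = -8)
L + s*(-3) = -8 + 1*(-3) = -8 - 3 = -11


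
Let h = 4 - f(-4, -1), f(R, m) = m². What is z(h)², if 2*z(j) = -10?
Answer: 25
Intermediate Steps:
h = 3 (h = 4 - 1*(-1)² = 4 - 1*1 = 4 - 1 = 3)
z(j) = -5 (z(j) = (½)*(-10) = -5)
z(h)² = (-5)² = 25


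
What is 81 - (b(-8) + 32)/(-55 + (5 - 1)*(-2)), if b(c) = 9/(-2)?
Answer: 10261/126 ≈ 81.437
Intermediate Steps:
b(c) = -9/2 (b(c) = 9*(-½) = -9/2)
81 - (b(-8) + 32)/(-55 + (5 - 1)*(-2)) = 81 - (-9/2 + 32)/(-55 + (5 - 1)*(-2)) = 81 - 55/(2*(-55 + 4*(-2))) = 81 - 55/(2*(-55 - 8)) = 81 - 55/(2*(-63)) = 81 - 55*(-1)/(2*63) = 81 - 1*(-55/126) = 81 + 55/126 = 10261/126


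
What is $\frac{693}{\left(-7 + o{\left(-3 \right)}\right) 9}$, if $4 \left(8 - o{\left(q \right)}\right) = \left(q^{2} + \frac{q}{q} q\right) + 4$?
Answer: $- \frac{154}{3} \approx -51.333$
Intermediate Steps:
$o{\left(q \right)} = 7 - \frac{q}{4} - \frac{q^{2}}{4}$ ($o{\left(q \right)} = 8 - \frac{\left(q^{2} + \frac{q}{q} q\right) + 4}{4} = 8 - \frac{\left(q^{2} + 1 q\right) + 4}{4} = 8 - \frac{\left(q^{2} + q\right) + 4}{4} = 8 - \frac{\left(q + q^{2}\right) + 4}{4} = 8 - \frac{4 + q + q^{2}}{4} = 8 - \left(1 + \frac{q}{4} + \frac{q^{2}}{4}\right) = 7 - \frac{q}{4} - \frac{q^{2}}{4}$)
$\frac{693}{\left(-7 + o{\left(-3 \right)}\right) 9} = \frac{693}{\left(-7 - \left(- \frac{31}{4} + \frac{9}{4}\right)\right) 9} = \frac{693}{\left(-7 + \left(7 + \frac{3}{4} - \frac{9}{4}\right)\right) 9} = \frac{693}{\left(-7 + \frac{11}{2}\right) 9} = \frac{693}{\left(- \frac{3}{2}\right) 9} = \frac{693}{- \frac{27}{2}} = 693 \left(- \frac{2}{27}\right) = - \frac{154}{3}$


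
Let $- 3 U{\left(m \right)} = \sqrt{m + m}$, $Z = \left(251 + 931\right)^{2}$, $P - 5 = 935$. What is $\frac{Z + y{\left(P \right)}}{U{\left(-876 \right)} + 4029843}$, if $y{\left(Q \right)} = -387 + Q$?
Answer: $\frac{16897256624133}{48718903814531} + \frac{2795354 i \sqrt{438}}{48718903814531} \approx 0.34683 + 1.2008 \cdot 10^{-6} i$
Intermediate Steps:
$P = 940$ ($P = 5 + 935 = 940$)
$Z = 1397124$ ($Z = 1182^{2} = 1397124$)
$U{\left(m \right)} = - \frac{\sqrt{2} \sqrt{m}}{3}$ ($U{\left(m \right)} = - \frac{\sqrt{m + m}}{3} = - \frac{\sqrt{2 m}}{3} = - \frac{\sqrt{2} \sqrt{m}}{3}$)
$\frac{Z + y{\left(P \right)}}{U{\left(-876 \right)} + 4029843} = \frac{1397124 + \left(-387 + 940\right)}{- \frac{\sqrt{2} \sqrt{-876}}{3} + 4029843} = \frac{1397124 + 553}{- \frac{\sqrt{2} \cdot 2 i \sqrt{219}}{3} + 4029843} = \frac{1397677}{- \frac{2 i \sqrt{438}}{3} + 4029843} = \frac{1397677}{4029843 - \frac{2 i \sqrt{438}}{3}}$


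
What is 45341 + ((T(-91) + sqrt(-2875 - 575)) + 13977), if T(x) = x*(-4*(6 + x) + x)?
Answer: 36659 + 5*I*sqrt(138) ≈ 36659.0 + 58.737*I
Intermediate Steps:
T(x) = x*(-24 - 3*x) (T(x) = x*((-24 - 4*x) + x) = x*(-24 - 3*x))
45341 + ((T(-91) + sqrt(-2875 - 575)) + 13977) = 45341 + ((-3*(-91)*(8 - 91) + sqrt(-2875 - 575)) + 13977) = 45341 + ((-3*(-91)*(-83) + sqrt(-3450)) + 13977) = 45341 + ((-22659 + 5*I*sqrt(138)) + 13977) = 45341 + (-8682 + 5*I*sqrt(138)) = 36659 + 5*I*sqrt(138)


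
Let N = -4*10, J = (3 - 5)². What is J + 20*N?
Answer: -796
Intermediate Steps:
J = 4 (J = (-2)² = 4)
N = -40
J + 20*N = 4 + 20*(-40) = 4 - 800 = -796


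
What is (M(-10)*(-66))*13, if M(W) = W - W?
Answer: 0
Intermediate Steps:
M(W) = 0
(M(-10)*(-66))*13 = (0*(-66))*13 = 0*13 = 0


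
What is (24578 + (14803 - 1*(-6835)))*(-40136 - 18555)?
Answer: -2712463256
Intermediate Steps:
(24578 + (14803 - 1*(-6835)))*(-40136 - 18555) = (24578 + (14803 + 6835))*(-58691) = (24578 + 21638)*(-58691) = 46216*(-58691) = -2712463256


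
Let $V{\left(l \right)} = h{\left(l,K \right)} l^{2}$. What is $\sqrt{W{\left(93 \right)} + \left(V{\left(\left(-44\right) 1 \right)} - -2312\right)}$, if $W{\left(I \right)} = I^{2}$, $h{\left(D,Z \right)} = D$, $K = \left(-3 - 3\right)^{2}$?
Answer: $3 i \sqrt{8247} \approx 272.44 i$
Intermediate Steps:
$K = 36$ ($K = \left(-6\right)^{2} = 36$)
$V{\left(l \right)} = l^{3}$ ($V{\left(l \right)} = l l^{2} = l^{3}$)
$\sqrt{W{\left(93 \right)} + \left(V{\left(\left(-44\right) 1 \right)} - -2312\right)} = \sqrt{93^{2} + \left(\left(\left(-44\right) 1\right)^{3} - -2312\right)} = \sqrt{8649 + \left(\left(-44\right)^{3} + 2312\right)} = \sqrt{8649 + \left(-85184 + 2312\right)} = \sqrt{8649 - 82872} = \sqrt{-74223} = 3 i \sqrt{8247}$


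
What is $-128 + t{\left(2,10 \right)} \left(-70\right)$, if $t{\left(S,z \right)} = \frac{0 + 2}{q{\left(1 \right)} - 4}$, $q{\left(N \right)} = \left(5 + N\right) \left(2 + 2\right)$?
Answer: $-135$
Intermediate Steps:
$q{\left(N \right)} = 20 + 4 N$ ($q{\left(N \right)} = \left(5 + N\right) 4 = 20 + 4 N$)
$t{\left(S,z \right)} = \frac{1}{10}$ ($t{\left(S,z \right)} = \frac{0 + 2}{\left(20 + 4 \cdot 1\right) - 4} = \frac{2}{\left(20 + 4\right) - 4} = \frac{2}{24 - 4} = \frac{2}{20} = 2 \cdot \frac{1}{20} = \frac{1}{10}$)
$-128 + t{\left(2,10 \right)} \left(-70\right) = -128 + \frac{1}{10} \left(-70\right) = -128 - 7 = -135$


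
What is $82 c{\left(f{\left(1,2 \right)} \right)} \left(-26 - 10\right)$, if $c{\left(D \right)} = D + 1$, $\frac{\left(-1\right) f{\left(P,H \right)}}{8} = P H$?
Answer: $44280$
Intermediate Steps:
$f{\left(P,H \right)} = - 8 H P$ ($f{\left(P,H \right)} = - 8 P H = - 8 H P$)
$c{\left(D \right)} = 1 + D$
$82 c{\left(f{\left(1,2 \right)} \right)} \left(-26 - 10\right) = 82 \left(1 - 16 \cdot 1\right) \left(-26 - 10\right) = 82 \left(1 - 16\right) \left(-36\right) = 82 \left(-15\right) \left(-36\right) = \left(-1230\right) \left(-36\right) = 44280$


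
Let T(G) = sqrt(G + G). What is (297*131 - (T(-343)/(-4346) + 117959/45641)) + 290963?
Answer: 15055478711/45641 + 7*I*sqrt(14)/4346 ≈ 3.2987e+5 + 0.0060266*I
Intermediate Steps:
T(G) = sqrt(2)*sqrt(G) (T(G) = sqrt(2*G) = sqrt(2)*sqrt(G))
(297*131 - (T(-343)/(-4346) + 117959/45641)) + 290963 = (297*131 - ((sqrt(2)*sqrt(-343))/(-4346) + 117959/45641)) + 290963 = (38907 - ((sqrt(2)*(7*I*sqrt(7)))*(-1/4346) + 117959*(1/45641))) + 290963 = (38907 - ((7*I*sqrt(14))*(-1/4346) + 117959/45641)) + 290963 = (38907 - (-7*I*sqrt(14)/4346 + 117959/45641)) + 290963 = (38907 - (117959/45641 - 7*I*sqrt(14)/4346)) + 290963 = (38907 + (-117959/45641 + 7*I*sqrt(14)/4346)) + 290963 = (1775636428/45641 + 7*I*sqrt(14)/4346) + 290963 = 15055478711/45641 + 7*I*sqrt(14)/4346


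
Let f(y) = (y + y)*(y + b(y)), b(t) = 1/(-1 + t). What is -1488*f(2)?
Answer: -17856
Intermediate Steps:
f(y) = 2*y*(y + 1/(-1 + y)) (f(y) = (y + y)*(y + 1/(-1 + y)) = (2*y)*(y + 1/(-1 + y)) = 2*y*(y + 1/(-1 + y)))
-1488*f(2) = -2976*2*(1 + 2*(-1 + 2))/(-1 + 2) = -2976*2*(1 + 2*1)/1 = -2976*2*(1 + 2) = -2976*2*3 = -1488*12 = -17856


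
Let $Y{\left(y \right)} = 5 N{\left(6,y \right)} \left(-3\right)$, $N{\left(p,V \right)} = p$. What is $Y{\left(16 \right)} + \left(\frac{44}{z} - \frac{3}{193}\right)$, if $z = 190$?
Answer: $- \frac{1646189}{18335} \approx -89.784$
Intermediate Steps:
$Y{\left(y \right)} = -90$ ($Y{\left(y \right)} = 5 \cdot 6 \left(-3\right) = 30 \left(-3\right) = -90$)
$Y{\left(16 \right)} + \left(\frac{44}{z} - \frac{3}{193}\right) = -90 + \left(\frac{44}{190} - \frac{3}{193}\right) = -90 + \left(44 \cdot \frac{1}{190} - \frac{3}{193}\right) = -90 + \left(\frac{22}{95} - \frac{3}{193}\right) = -90 + \frac{3961}{18335} = - \frac{1646189}{18335}$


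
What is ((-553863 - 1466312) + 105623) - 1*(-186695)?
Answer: -1727857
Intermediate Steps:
((-553863 - 1466312) + 105623) - 1*(-186695) = (-2020175 + 105623) + 186695 = -1914552 + 186695 = -1727857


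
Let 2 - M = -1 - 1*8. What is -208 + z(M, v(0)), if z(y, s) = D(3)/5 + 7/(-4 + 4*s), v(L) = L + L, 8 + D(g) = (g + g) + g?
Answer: -4191/20 ≈ -209.55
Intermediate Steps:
D(g) = -8 + 3*g (D(g) = -8 + ((g + g) + g) = -8 + (2*g + g) = -8 + 3*g)
v(L) = 2*L
M = 11 (M = 2 - (-1 - 1*8) = 2 - (-1 - 8) = 2 - 1*(-9) = 2 + 9 = 11)
z(y, s) = ⅕ + 7/(-4 + 4*s) (z(y, s) = (-8 + 3*3)/5 + 7/(-4 + 4*s) = (-8 + 9)*(⅕) + 7/(-4 + 4*s) = 1*(⅕) + 7/(-4 + 4*s) = ⅕ + 7/(-4 + 4*s))
-208 + z(M, v(0)) = -208 + (31 + 4*(2*0))/(20*(-1 + 2*0)) = -208 + (31 + 4*0)/(20*(-1 + 0)) = -208 + (1/20)*(31 + 0)/(-1) = -208 + (1/20)*(-1)*31 = -208 - 31/20 = -4191/20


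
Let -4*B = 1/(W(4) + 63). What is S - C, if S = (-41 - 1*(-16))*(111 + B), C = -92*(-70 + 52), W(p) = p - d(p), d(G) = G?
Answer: -1116587/252 ≈ -4430.9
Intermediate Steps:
W(p) = 0 (W(p) = p - p = 0)
B = -1/252 (B = -1/(4*(0 + 63)) = -1/4/63 = -1/4*1/63 = -1/252 ≈ -0.0039683)
C = 1656 (C = -92*(-18) = 1656)
S = -699275/252 (S = (-41 - 1*(-16))*(111 - 1/252) = (-41 + 16)*(27971/252) = -25*27971/252 = -699275/252 ≈ -2774.9)
S - C = -699275/252 - 1*1656 = -699275/252 - 1656 = -1116587/252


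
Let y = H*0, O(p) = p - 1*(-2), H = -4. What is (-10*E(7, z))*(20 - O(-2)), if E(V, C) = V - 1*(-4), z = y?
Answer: -2200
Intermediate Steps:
O(p) = 2 + p (O(p) = p + 2 = 2 + p)
y = 0 (y = -4*0 = 0)
z = 0
E(V, C) = 4 + V (E(V, C) = V + 4 = 4 + V)
(-10*E(7, z))*(20 - O(-2)) = (-10*(4 + 7))*(20 - (2 - 2)) = (-10*11)*(20 - 1*0) = -110*(20 + 0) = -110*20 = -2200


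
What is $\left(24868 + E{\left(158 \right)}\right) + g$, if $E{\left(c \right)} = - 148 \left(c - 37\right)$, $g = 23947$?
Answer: $30907$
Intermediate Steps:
$E{\left(c \right)} = 5476 - 148 c$ ($E{\left(c \right)} = - 148 \left(-37 + c\right) = 5476 - 148 c$)
$\left(24868 + E{\left(158 \right)}\right) + g = \left(24868 + \left(5476 - 23384\right)\right) + 23947 = \left(24868 - 17908\right) + 23947 = 6960 + 23947 = 30907$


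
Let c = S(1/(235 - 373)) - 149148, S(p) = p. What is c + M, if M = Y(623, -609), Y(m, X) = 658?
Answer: -20491621/138 ≈ -1.4849e+5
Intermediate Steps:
M = 658
c = -20582425/138 (c = 1/(235 - 373) - 149148 = 1/(-138) - 149148 = -1/138 - 149148 = -20582425/138 ≈ -1.4915e+5)
c + M = -20582425/138 + 658 = -20491621/138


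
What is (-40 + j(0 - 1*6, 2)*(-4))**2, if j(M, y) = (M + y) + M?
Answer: 0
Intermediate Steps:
j(M, y) = y + 2*M
(-40 + j(0 - 1*6, 2)*(-4))**2 = (-40 + (2 + 2*(0 - 1*6))*(-4))**2 = (-40 + (2 + 2*(0 - 6))*(-4))**2 = (-40 + (2 + 2*(-6))*(-4))**2 = (-40 + (2 - 12)*(-4))**2 = (-40 - 10*(-4))**2 = (-40 + 40)**2 = 0**2 = 0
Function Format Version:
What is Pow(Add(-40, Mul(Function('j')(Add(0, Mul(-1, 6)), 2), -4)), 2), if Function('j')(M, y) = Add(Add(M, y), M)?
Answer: 0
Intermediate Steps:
Function('j')(M, y) = Add(y, Mul(2, M))
Pow(Add(-40, Mul(Function('j')(Add(0, Mul(-1, 6)), 2), -4)), 2) = Pow(Add(-40, Mul(Add(2, Mul(2, Add(0, Mul(-1, 6)))), -4)), 2) = Pow(Add(-40, Mul(Add(2, Mul(2, Add(0, -6))), -4)), 2) = Pow(Add(-40, Mul(Add(2, Mul(2, -6)), -4)), 2) = Pow(Add(-40, Mul(Add(2, -12), -4)), 2) = Pow(Add(-40, Mul(-10, -4)), 2) = Pow(Add(-40, 40), 2) = Pow(0, 2) = 0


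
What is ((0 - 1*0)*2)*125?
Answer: 0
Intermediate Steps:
((0 - 1*0)*2)*125 = ((0 + 0)*2)*125 = (0*2)*125 = 0*125 = 0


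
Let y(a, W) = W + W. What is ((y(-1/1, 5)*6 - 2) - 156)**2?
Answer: 9604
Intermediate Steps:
y(a, W) = 2*W
((y(-1/1, 5)*6 - 2) - 156)**2 = (((2*5)*6 - 2) - 156)**2 = ((10*6 - 2) - 156)**2 = ((60 - 2) - 156)**2 = (58 - 156)**2 = (-98)**2 = 9604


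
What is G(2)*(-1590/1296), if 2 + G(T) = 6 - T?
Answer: -265/108 ≈ -2.4537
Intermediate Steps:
G(T) = 4 - T (G(T) = -2 + (6 - T) = 4 - T)
G(2)*(-1590/1296) = (4 - 1*2)*(-1590/1296) = (4 - 2)*(-1590*1/1296) = 2*(-265/216) = -265/108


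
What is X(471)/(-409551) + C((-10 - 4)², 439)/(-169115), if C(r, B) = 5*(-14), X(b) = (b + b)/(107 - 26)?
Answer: 144189856/374010573771 ≈ 0.00038552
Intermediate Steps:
X(b) = 2*b/81 (X(b) = (2*b)/81 = (2*b)*(1/81) = 2*b/81)
C(r, B) = -70
X(471)/(-409551) + C((-10 - 4)², 439)/(-169115) = ((2/81)*471)/(-409551) - 70/(-169115) = (314/27)*(-1/409551) - 70*(-1/169115) = -314/11057877 + 14/33823 = 144189856/374010573771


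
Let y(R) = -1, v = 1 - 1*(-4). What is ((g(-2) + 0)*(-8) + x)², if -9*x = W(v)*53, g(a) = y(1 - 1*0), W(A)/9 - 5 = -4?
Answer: 2025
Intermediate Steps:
v = 5 (v = 1 + 4 = 5)
W(A) = 9 (W(A) = 45 + 9*(-4) = 45 - 36 = 9)
g(a) = -1
x = -53 ≈ -53.000
((g(-2) + 0)*(-8) + x)² = ((-1 + 0)*(-8) - 53)² = (-1*(-8) - 53)² = (8 - 53)² = (-45)² = 2025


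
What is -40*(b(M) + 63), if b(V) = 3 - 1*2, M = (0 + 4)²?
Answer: -2560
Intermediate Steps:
M = 16 (M = 4² = 16)
b(V) = 1 (b(V) = 3 - 2 = 1)
-40*(b(M) + 63) = -40*(1 + 63) = -40*64 = -2560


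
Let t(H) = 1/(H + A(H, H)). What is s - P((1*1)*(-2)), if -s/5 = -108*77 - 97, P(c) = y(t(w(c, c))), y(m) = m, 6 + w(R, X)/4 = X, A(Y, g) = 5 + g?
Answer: 2481836/59 ≈ 42065.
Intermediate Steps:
w(R, X) = -24 + 4*X
t(H) = 1/(5 + 2*H) (t(H) = 1/(H + (5 + H)) = 1/(5 + 2*H))
P(c) = 1/(-43 + 8*c) (P(c) = 1/(5 + 2*(-24 + 4*c)) = 1/(5 + (-48 + 8*c)) = 1/(-43 + 8*c))
s = 42065 (s = -5*(-108*77 - 97) = -5*(-8316 - 97) = -5*(-8413) = 42065)
s - P((1*1)*(-2)) = 42065 - 1/(-43 + 8*((1*1)*(-2))) = 42065 - 1/(-43 + 8*(1*(-2))) = 42065 - 1/(-43 + 8*(-2)) = 42065 - 1/(-43 - 16) = 42065 - 1/(-59) = 42065 - 1*(-1/59) = 42065 + 1/59 = 2481836/59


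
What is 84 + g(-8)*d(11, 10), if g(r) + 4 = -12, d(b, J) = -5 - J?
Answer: 324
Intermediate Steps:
g(r) = -16 (g(r) = -4 - 12 = -16)
84 + g(-8)*d(11, 10) = 84 - 16*(-5 - 1*10) = 84 - 16*(-5 - 10) = 84 - 16*(-15) = 84 + 240 = 324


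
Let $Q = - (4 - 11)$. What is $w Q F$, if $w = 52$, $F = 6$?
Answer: $2184$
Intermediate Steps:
$Q = 7$ ($Q = \left(-1\right) \left(-7\right) = 7$)
$w Q F = 52 \cdot 7 \cdot 6 = 364 \cdot 6 = 2184$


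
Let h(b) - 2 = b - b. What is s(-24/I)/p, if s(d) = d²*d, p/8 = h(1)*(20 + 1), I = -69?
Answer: 32/255507 ≈ 0.00012524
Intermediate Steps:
h(b) = 2 (h(b) = 2 + (b - b) = 2 + 0 = 2)
p = 336 (p = 8*(2*(20 + 1)) = 8*(2*21) = 8*42 = 336)
s(d) = d³
s(-24/I)/p = (-24/(-69))³/336 = (-24*(-1/69))³*(1/336) = (8/23)³*(1/336) = (512/12167)*(1/336) = 32/255507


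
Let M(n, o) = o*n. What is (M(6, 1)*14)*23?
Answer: 1932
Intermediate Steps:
M(n, o) = n*o
(M(6, 1)*14)*23 = ((6*1)*14)*23 = (6*14)*23 = 84*23 = 1932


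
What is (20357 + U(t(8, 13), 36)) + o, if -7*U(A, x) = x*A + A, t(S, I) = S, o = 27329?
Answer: 333506/7 ≈ 47644.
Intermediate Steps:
U(A, x) = -A/7 - A*x/7 (U(A, x) = -(x*A + A)/7 = -(A*x + A)/7 = -(A + A*x)/7 = -A/7 - A*x/7)
(20357 + U(t(8, 13), 36)) + o = (20357 - ⅐*8*(1 + 36)) + 27329 = (20357 - ⅐*8*37) + 27329 = (20357 - 296/7) + 27329 = 142203/7 + 27329 = 333506/7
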